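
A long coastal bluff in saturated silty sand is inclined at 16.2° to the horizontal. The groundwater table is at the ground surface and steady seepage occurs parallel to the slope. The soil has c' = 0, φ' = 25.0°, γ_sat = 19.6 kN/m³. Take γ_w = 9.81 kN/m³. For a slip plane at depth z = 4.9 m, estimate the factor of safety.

With seepage parallel to the slope and the water table at the surface, the effective normal stress on the slip plane uses the buoyant unit weight γ' = γ_sat − γ_w while the driving shear stress uses γ_sat:
FS = [c' + γ' z cos²β tanφ'] / [γ_sat z sinβ cosβ]
(For c' = 0 this reduces to FS = (γ'/γ_sat)·tanφ'/tanβ.)
γ' = 19.6 − 9.81 = 9.79 kN/m³
Numerator = 0.0 + 9.79·4.9·cos²16.2°·tan25.0° = 0.0 + 9.79·4.9·0.9222·0.4663 = 20.628 kPa
Denominator = 19.6·4.9·sin16.2°·cos16.2° = 19.6·4.9·0.2790·0.9603 = 25.730 kPa
FS = 20.628 / 25.730 = 0.802

FS = 0.80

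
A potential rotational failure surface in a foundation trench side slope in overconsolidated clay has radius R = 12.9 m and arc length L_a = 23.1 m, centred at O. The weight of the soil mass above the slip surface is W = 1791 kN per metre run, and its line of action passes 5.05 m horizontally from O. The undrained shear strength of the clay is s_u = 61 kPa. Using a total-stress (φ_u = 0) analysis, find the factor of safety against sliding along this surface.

FS = 2.01

Taking moments about the centre O, the resisting moment is provided by the undrained shear strength acting along the arc:
M_R = s_u·L_a·R = 61·23.10·12.9 = 18177.4 kN·m/m
M_D = W·d = 1791·5.05 = 9044.5 kN·m/m
FS = M_R / M_D = 18177.4 / 9044.5 = 2.010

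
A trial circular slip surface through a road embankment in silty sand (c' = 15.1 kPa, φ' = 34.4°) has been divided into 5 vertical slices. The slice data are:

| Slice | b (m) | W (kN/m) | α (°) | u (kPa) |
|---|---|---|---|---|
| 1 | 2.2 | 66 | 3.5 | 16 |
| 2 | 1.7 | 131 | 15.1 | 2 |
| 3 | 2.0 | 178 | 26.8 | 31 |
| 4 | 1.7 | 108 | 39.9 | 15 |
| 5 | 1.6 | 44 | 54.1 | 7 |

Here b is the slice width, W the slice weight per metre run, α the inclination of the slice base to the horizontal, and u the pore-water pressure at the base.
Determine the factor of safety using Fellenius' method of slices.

FS = 1.67

Ordinary method of slices: FS = Σ[c'·Δl_i + (W_i cosα_i − u_i·Δl_i)·tanφ'] / Σ W_i sinα_i, with Δl_i = b_i / cosα_i.
Slice 1: Δl = 2.2/cos3.5° = 2.204 m; N'_1 = 66·cos3.5° − 16·2.204 = 30.6; c'Δl = 33.28; W sinα = 4.0
Slice 2: Δl = 1.7/cos15.1° = 1.761 m; N'_2 = 131·cos15.1° − 2·1.761 = 123.0; c'Δl = 26.59; W sinα = 34.1
Slice 3: Δl = 2.0/cos26.8° = 2.241 m; N'_3 = 178·cos26.8° − 31·2.241 = 89.4; c'Δl = 33.83; W sinα = 80.3
Slice 4: Δl = 1.7/cos39.9° = 2.216 m; N'_4 = 108·cos39.9° − 15·2.216 = 49.6; c'Δl = 33.46; W sinα = 69.3
Slice 5: Δl = 1.6/cos54.1° = 2.729 m; N'_5 = 44·cos54.1° − 7·2.729 = 6.7; c'Δl = 41.20; W sinα = 35.6
Σc'Δl = 168.4 kN/m; ΣN' = 299.3 kN/m; ΣW sinα = 223.3 kN/m
Resisting = 168.4 + 299.3·tan34.4° = 168.4 + 204.9 = 373.3 kN/m
FS = 373.3 / 223.3 = 1.672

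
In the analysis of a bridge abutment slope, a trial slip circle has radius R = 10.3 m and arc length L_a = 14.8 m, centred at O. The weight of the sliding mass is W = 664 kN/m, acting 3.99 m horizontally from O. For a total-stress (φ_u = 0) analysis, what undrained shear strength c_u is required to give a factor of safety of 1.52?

FS = c_u·L_a·R / (W·d), so c_u = FS·W·d / (L_a·R).
c_u = 1.52·664·3.99 / (14.80·10.3) = 4027.0 / 152.44 = 26.42 kPa

c_u = 26.4 kPa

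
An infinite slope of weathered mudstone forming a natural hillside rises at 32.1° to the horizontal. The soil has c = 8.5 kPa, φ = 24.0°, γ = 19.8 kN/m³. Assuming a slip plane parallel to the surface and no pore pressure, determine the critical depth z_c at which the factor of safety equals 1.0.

z_c = 3.29 m

Setting FS = 1.00 in FS = [c + γz cos²β tanφ] / [γz sinβ cosβ] and solving for z:
z = c / [γ cosβ (FS·sinβ − cosβ·tanφ)]
  = 8.5 / [19.8·cos32.1°·(1.00·sin32.1° − cos32.1°·tan24.0°)]
  = 8.5 / [19.8·0.8471·(1.00·0.5314 − 0.8471·0.4452)]
  = 8.5 / 2.5870 = 3.286 m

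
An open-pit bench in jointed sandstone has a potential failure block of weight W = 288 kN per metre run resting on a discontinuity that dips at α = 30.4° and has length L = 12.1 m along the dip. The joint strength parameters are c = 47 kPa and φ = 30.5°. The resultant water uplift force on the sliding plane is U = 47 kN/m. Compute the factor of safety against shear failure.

Resolving the block weight along and normal to the plane and applying the Mohr–Coulomb strength on the joint:
N' = W cosα − U = 288·cos30.4° − 47 = 201.4 kN/m
Driving force T = W sinα = 288·sin30.4° = 145.7 kN/m
Resisting force R = c·L + N'·tanφ = 47·12.1 + 201.4·tan30.5° = 568.7 + 118.6 = 687.3 kN/m
FS = R / T = 687.3 / 145.7 = 4.716

FS = 4.72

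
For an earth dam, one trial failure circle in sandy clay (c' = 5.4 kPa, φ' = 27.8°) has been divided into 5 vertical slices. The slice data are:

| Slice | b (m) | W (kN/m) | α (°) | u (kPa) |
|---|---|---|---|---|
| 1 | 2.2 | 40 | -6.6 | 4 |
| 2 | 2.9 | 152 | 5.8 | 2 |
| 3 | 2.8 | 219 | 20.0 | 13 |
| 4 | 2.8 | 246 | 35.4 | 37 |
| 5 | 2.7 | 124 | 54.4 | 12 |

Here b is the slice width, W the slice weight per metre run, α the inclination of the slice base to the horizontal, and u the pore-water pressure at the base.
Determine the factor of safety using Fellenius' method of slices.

FS = 0.96

Ordinary method of slices: FS = Σ[c'·Δl_i + (W_i cosα_i − u_i·Δl_i)·tanφ'] / Σ W_i sinα_i, with Δl_i = b_i / cosα_i.
Slice 1: Δl = 2.2/cos(-6.6°) = 2.215 m; N'_1 = 40·cos(-6.6°) − 4·2.215 = 30.9; c'Δl = 11.96; W sinα = -4.6
Slice 2: Δl = 2.9/cos5.8° = 2.915 m; N'_2 = 152·cos5.8° − 2·2.915 = 145.4; c'Δl = 15.74; W sinα = 15.4
Slice 3: Δl = 2.8/cos20.0° = 2.980 m; N'_3 = 219·cos20.0° − 13·2.980 = 167.1; c'Δl = 16.09; W sinα = 74.9
Slice 4: Δl = 2.8/cos35.4° = 3.435 m; N'_4 = 246·cos35.4° − 37·3.435 = 73.4; c'Δl = 18.55; W sinα = 142.5
Slice 5: Δl = 2.7/cos54.4° = 4.638 m; N'_5 = 124·cos54.4° − 12·4.638 = 16.5; c'Δl = 25.05; W sinα = 100.8
Σc'Δl = 87.4 kN/m; ΣN' = 433.3 kN/m; ΣW sinα = 329.0 kN/m
Resisting = 87.4 + 433.3·tan27.8° = 87.4 + 228.4 = 315.8 kN/m
FS = 315.8 / 329.0 = 0.960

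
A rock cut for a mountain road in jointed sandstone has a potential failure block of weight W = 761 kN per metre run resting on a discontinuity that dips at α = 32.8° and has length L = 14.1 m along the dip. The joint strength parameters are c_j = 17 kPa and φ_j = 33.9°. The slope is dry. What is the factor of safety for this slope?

Resolving the block weight along and normal to the plane and applying the Mohr–Coulomb strength on the joint:
N' = W cosα = 761·cos32.8° = 639.7 kN/m
Driving force T = W sinα = 761·sin32.8° = 412.2 kN/m
Resisting force R = c_j·L + N'·tanφ_j = 17·14.1 + 639.7·tan33.9° = 239.7 + 429.8 = 669.5 kN/m
FS = R / T = 669.5 / 412.2 = 1.624

FS = 1.62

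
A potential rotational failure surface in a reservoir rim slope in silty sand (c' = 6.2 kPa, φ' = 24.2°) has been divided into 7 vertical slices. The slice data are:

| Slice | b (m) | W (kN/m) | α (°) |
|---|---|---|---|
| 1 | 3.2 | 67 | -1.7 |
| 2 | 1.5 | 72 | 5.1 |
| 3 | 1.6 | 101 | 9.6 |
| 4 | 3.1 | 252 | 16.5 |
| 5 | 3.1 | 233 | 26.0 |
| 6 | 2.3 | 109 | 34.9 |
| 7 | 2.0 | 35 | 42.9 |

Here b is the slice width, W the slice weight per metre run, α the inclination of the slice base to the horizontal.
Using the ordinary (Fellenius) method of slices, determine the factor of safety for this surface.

FS = 1.69

Ordinary method of slices: FS = Σ[c'·Δl_i + (W_i cosα_i)·tanφ'] / Σ W_i sinα_i, with Δl_i = b_i / cosα_i.
Slice 1: Δl = 3.2/cos(-1.7°) = 3.201 m; N'_1 = 67·cos(-1.7°) = 67.0; c'Δl = 19.85; W sinα = -2.0
Slice 2: Δl = 1.5/cos5.1° = 1.506 m; N'_2 = 72·cos5.1° = 71.7; c'Δl = 9.34; W sinα = 6.4
Slice 3: Δl = 1.6/cos9.6° = 1.623 m; N'_3 = 101·cos9.6° = 99.6; c'Δl = 10.06; W sinα = 16.8
Slice 4: Δl = 3.1/cos16.5° = 3.233 m; N'_4 = 252·cos16.5° = 241.6; c'Δl = 20.05; W sinα = 71.6
Slice 5: Δl = 3.1/cos26.0° = 3.449 m; N'_5 = 233·cos26.0° = 209.4; c'Δl = 21.38; W sinα = 102.1
Slice 6: Δl = 2.3/cos34.9° = 2.804 m; N'_6 = 109·cos34.9° = 89.4; c'Δl = 17.39; W sinα = 62.4
Slice 7: Δl = 2.0/cos42.9° = 2.730 m; N'_7 = 35·cos42.9° = 25.6; c'Δl = 16.93; W sinα = 23.8
Σc'Δl = 115.0 kN/m; ΣN' = 804.3 kN/m; ΣW sinα = 281.2 kN/m
Resisting = 115.0 + 804.3·tan24.2° = 115.0 + 361.5 = 476.5 kN/m
FS = 476.5 / 281.2 = 1.695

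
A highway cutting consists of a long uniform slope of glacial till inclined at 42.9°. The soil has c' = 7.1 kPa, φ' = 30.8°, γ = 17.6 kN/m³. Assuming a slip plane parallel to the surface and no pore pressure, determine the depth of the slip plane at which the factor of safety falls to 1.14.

z = 1.62 m

Setting FS = 1.14 in FS = [c' + γz cos²β tanφ'] / [γz sinβ cosβ] and solving for z:
z = c' / [γ cosβ (FS·sinβ − cosβ·tanφ')]
  = 7.1 / [17.6·cos42.9°·(1.14·sin42.9° − cos42.9°·tan30.8°)]
  = 7.1 / [17.6·0.7325·(1.14·0.6807 − 0.7325·0.5961)]
  = 7.1 / 4.3750 = 1.623 m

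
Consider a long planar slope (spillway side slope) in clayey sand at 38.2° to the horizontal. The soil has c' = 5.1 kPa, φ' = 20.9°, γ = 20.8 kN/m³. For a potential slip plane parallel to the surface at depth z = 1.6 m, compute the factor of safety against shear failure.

For an infinite slope with a slip plane parallel to the surface (no pore pressure): FS = [c' + γz cos²β tanφ'] / [γz sinβ cosβ].
γz = 20.8·1.6 = 33.28 kN/m²
Numerator = 5.1 + 33.28·cos²38.2°·tan20.9° = 5.1 + 33.28·0.6176·0.3819 = 12.948 kPa
Denominator = 33.28·sin38.2°·cos38.2° = 33.28·0.6184·0.7859 = 16.173 kPa
FS = 12.948 / 16.173 = 0.801

FS = 0.80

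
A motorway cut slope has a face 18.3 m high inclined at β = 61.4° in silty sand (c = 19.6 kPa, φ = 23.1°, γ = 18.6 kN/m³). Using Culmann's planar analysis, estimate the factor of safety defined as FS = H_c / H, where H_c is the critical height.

H_c = (4c/γ) · sinβ cosφ / [1 − cos(β − φ)]
    = (4·19.6/18.6) · sin61.4°·cos23.1° / [1 − cos38.3°]
    = 4.215 · 0.8076 / 0.2152 = 15.82 m
FS = H_c / H = 15.82 / 18.3 = 0.864

FS = 0.86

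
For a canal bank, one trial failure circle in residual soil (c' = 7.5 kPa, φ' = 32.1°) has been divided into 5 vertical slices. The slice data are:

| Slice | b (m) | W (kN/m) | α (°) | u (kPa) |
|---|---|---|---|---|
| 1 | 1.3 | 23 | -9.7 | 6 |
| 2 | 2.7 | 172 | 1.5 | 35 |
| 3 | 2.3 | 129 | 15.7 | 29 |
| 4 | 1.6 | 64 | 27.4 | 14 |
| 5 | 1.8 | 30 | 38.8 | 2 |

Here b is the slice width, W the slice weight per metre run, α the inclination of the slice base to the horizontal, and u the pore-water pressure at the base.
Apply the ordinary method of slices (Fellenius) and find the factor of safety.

Ordinary method of slices: FS = Σ[c'·Δl_i + (W_i cosα_i − u_i·Δl_i)·tanφ'] / Σ W_i sinα_i, with Δl_i = b_i / cosα_i.
Slice 1: Δl = 1.3/cos(-9.7°) = 1.319 m; N'_1 = 23·cos(-9.7°) − 6·1.319 = 14.8; c'Δl = 9.89; W sinα = -3.9
Slice 2: Δl = 2.7/cos1.5° = 2.701 m; N'_2 = 172·cos1.5° − 35·2.701 = 77.4; c'Δl = 20.26; W sinα = 4.5
Slice 3: Δl = 2.3/cos15.7° = 2.389 m; N'_3 = 129·cos15.7° − 29·2.389 = 54.9; c'Δl = 17.92; W sinα = 34.9
Slice 4: Δl = 1.6/cos27.4° = 1.802 m; N'_4 = 64·cos27.4° − 14·1.802 = 31.6; c'Δl = 13.52; W sinα = 29.5
Slice 5: Δl = 1.8/cos38.8° = 2.310 m; N'_5 = 30·cos38.8° − 2·2.310 = 18.8; c'Δl = 17.32; W sinα = 18.8
Σc'Δl = 78.9 kN/m; ΣN' = 197.4 kN/m; ΣW sinα = 83.8 kN/m
Resisting = 78.9 + 197.4·tan32.1° = 78.9 + 123.8 = 202.7 kN/m
FS = 202.7 / 83.8 = 2.420

FS = 2.42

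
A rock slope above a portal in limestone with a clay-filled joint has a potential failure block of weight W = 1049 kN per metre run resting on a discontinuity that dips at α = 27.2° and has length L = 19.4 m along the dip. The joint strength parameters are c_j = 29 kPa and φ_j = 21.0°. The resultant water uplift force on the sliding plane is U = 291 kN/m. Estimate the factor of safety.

Resolving the block weight along and normal to the plane and applying the Mohr–Coulomb strength on the joint:
N' = W cosα − U = 1049·cos27.2° − 291 = 642.0 kN/m
Driving force T = W sinα = 1049·sin27.2° = 479.5 kN/m
Resisting force R = c_j·L + N'·tanφ_j = 29·19.4 + 642.0·tan21.0° = 562.6 + 246.4 = 809.0 kN/m
FS = R / T = 809.0 / 479.5 = 1.687

FS = 1.69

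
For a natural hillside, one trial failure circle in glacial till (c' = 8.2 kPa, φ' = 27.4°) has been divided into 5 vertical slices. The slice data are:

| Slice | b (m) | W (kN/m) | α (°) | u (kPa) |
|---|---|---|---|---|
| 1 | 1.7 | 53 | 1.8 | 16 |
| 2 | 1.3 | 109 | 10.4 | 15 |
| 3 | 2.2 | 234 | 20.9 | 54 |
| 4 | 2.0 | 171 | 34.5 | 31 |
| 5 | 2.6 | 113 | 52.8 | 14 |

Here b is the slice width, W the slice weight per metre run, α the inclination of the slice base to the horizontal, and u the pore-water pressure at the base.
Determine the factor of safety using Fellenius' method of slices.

FS = 0.84

Ordinary method of slices: FS = Σ[c'·Δl_i + (W_i cosα_i − u_i·Δl_i)·tanφ'] / Σ W_i sinα_i, with Δl_i = b_i / cosα_i.
Slice 1: Δl = 1.7/cos1.8° = 1.701 m; N'_1 = 53·cos1.8° − 16·1.701 = 25.8; c'Δl = 13.95; W sinα = 1.7
Slice 2: Δl = 1.3/cos10.4° = 1.322 m; N'_2 = 109·cos10.4° − 15·1.322 = 87.4; c'Δl = 10.84; W sinα = 19.7
Slice 3: Δl = 2.2/cos20.9° = 2.355 m; N'_3 = 234·cos20.9° − 54·2.355 = 91.4; c'Δl = 19.31; W sinα = 83.5
Slice 4: Δl = 2.0/cos34.5° = 2.427 m; N'_4 = 171·cos34.5° − 31·2.427 = 65.7; c'Δl = 19.90; W sinα = 96.9
Slice 5: Δl = 2.6/cos52.8° = 4.300 m; N'_5 = 113·cos52.8° − 14·4.300 = 8.1; c'Δl = 35.26; W sinα = 90.0
Σc'Δl = 99.3 kN/m; ΣN' = 278.4 kN/m; ΣW sinα = 291.7 kN/m
Resisting = 99.3 + 278.4·tan27.4° = 99.3 + 144.3 = 243.6 kN/m
FS = 243.6 / 291.7 = 0.835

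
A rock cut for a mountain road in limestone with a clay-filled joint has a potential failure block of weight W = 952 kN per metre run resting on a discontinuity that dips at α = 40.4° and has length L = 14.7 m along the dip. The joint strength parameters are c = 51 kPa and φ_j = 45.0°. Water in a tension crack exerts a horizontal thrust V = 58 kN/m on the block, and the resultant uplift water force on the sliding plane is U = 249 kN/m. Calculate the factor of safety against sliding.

FS = 1.80

Resolving the block weight along and normal to the plane and applying the Mohr–Coulomb strength on the joint:
N' = W cosα − U − V sinα = 952·cos40.4° − 249 − 58·sin40.4° = 438.4 kN/m
Driving force T = W sinα + V cosα = 952·sin40.4° + 58·cos40.4° = 661.2 kN/m
Resisting force R = c·L + N'·tanφ_j = 51·14.7 + 438.4·tan45.0° = 749.7 + 438.4 = 1188.1 kN/m
FS = R / T = 1188.1 / 661.2 = 1.797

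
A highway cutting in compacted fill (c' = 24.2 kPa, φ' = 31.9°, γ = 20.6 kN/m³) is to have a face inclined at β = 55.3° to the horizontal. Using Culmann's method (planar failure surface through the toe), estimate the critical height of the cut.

H_c = 39.88 m

Culmann's analysis gives the critical failure plane at α_cr = (β + φ')/2 = (55.3 + 31.9)/2 = 43.6°, and the critical height
H_c = (4c'/γ) · sinβ cosφ' / [1 − cos(β − φ')]
    = (4·24.2/20.6) · sin55.3°·cos31.9° / [1 − cos(23.4°)]
    = 4.699 · 0.8221·0.8490 / [1 − 0.9178]
    = 4.699 · 0.6980 / 0.0822
    = 39.88 m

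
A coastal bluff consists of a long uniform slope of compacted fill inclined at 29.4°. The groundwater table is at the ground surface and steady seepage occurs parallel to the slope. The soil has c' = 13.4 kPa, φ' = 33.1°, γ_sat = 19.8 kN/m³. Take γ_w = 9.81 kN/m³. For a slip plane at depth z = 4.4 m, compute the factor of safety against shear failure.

With seepage parallel to the slope and the water table at the surface, the effective normal stress on the slip plane uses the buoyant unit weight γ' = γ_sat − γ_w while the driving shear stress uses γ_sat:
FS = [c' + γ' z cos²β tanφ'] / [γ_sat z sinβ cosβ]
γ' = 19.8 − 9.81 = 9.99 kN/m³
Numerator = 13.4 + 9.99·4.4·cos²29.4°·tan33.1° = 13.4 + 9.99·4.4·0.7590·0.6519 = 35.149 kPa
Denominator = 19.8·4.4·sin29.4°·cos29.4° = 19.8·4.4·0.4909·0.8712 = 37.260 kPa
FS = 35.149 / 37.260 = 0.943

FS = 0.94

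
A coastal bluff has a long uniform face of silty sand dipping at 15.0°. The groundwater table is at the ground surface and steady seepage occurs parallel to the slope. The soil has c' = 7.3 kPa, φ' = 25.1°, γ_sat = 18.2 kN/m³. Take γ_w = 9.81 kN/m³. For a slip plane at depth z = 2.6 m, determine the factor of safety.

With seepage parallel to the slope and the water table at the surface, the effective normal stress on the slip plane uses the buoyant unit weight γ' = γ_sat − γ_w while the driving shear stress uses γ_sat:
FS = [c' + γ' z cos²β tanφ'] / [γ_sat z sinβ cosβ]
γ' = 18.2 − 9.81 = 8.39 kN/m³
Numerator = 7.3 + 8.39·2.6·cos²15.0°·tan25.1° = 7.3 + 8.39·2.6·0.9330·0.4684 = 16.834 kPa
Denominator = 18.2·2.6·sin15.0°·cos15.0° = 18.2·2.6·0.2588·0.9659 = 11.830 kPa
FS = 16.834 / 11.830 = 1.423

FS = 1.42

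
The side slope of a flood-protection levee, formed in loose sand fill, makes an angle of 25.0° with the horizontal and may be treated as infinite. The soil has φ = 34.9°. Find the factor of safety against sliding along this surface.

FS = 1.50

For a dry cohesionless infinite slope the factor of safety is FS = tanφ / tanβ.
FS = tan34.9° / tan25.0° = 0.6976 / 0.4663 = 1.496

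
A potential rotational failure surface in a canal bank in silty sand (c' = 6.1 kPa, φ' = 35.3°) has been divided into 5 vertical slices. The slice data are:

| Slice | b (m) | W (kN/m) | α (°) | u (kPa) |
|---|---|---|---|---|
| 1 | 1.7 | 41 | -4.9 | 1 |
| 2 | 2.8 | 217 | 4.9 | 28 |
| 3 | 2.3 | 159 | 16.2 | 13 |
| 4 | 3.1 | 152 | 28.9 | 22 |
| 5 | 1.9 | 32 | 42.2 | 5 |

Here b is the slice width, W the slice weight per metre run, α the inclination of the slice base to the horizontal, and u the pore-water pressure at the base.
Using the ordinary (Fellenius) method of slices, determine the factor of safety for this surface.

Ordinary method of slices: FS = Σ[c'·Δl_i + (W_i cosα_i − u_i·Δl_i)·tanφ'] / Σ W_i sinα_i, with Δl_i = b_i / cosα_i.
Slice 1: Δl = 1.7/cos(-4.9°) = 1.706 m; N'_1 = 41·cos(-4.9°) − 1·1.706 = 39.1; c'Δl = 10.41; W sinα = -3.5
Slice 2: Δl = 2.8/cos4.9° = 2.810 m; N'_2 = 217·cos4.9° − 28·2.810 = 137.5; c'Δl = 17.14; W sinα = 18.5
Slice 3: Δl = 2.3/cos16.2° = 2.395 m; N'_3 = 159·cos16.2° − 13·2.395 = 121.6; c'Δl = 14.61; W sinα = 44.4
Slice 4: Δl = 3.1/cos28.9° = 3.541 m; N'_4 = 152·cos28.9° − 22·3.541 = 55.2; c'Δl = 21.60; W sinα = 73.5
Slice 5: Δl = 1.9/cos42.2° = 2.565 m; N'_5 = 32·cos42.2° − 5·2.565 = 10.9; c'Δl = 15.65; W sinα = 21.5
Σc'Δl = 79.4 kN/m; ΣN' = 364.3 kN/m; ΣW sinα = 154.3 kN/m
Resisting = 79.4 + 364.3·tan35.3° = 79.4 + 257.9 = 337.3 kN/m
FS = 337.3 / 154.3 = 2.185

FS = 2.19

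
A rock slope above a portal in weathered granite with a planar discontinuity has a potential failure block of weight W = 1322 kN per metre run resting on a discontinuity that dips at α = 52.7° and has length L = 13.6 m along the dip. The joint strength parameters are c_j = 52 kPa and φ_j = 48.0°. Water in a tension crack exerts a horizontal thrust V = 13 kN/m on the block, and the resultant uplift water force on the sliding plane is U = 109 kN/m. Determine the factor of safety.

Resolving the block weight along and normal to the plane and applying the Mohr–Coulomb strength on the joint:
N' = W cosα − U − V sinα = 1322·cos52.7° − 109 − 13·sin52.7° = 681.8 kN/m
Driving force T = W sinα + V cosα = 1322·sin52.7° + 13·cos52.7° = 1059.5 kN/m
Resisting force R = c_j·L + N'·tanφ_j = 52·13.6 + 681.8·tan48.0° = 707.2 + 757.2 = 1464.4 kN/m
FS = R / T = 1464.4 / 1059.5 = 1.382

FS = 1.38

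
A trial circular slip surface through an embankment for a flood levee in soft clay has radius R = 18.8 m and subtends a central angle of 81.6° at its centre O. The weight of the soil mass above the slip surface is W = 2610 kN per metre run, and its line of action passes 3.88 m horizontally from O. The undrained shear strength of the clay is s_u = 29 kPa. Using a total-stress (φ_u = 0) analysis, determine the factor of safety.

FS = 1.44

Taking moments about the centre O, the resisting moment is provided by the undrained shear strength acting along the arc:
Arc length L_a = R·θ = 18.8·(81.6°·π/180) = 18.8·1.4242 = 26.77 m
M_R = s_u·L_a·R = 29·26.77·18.8 = 14597.6 kN·m/m
M_D = W·d = 2610·3.88 = 10126.8 kN·m/m
FS = M_R / M_D = 14597.6 / 10126.8 = 1.441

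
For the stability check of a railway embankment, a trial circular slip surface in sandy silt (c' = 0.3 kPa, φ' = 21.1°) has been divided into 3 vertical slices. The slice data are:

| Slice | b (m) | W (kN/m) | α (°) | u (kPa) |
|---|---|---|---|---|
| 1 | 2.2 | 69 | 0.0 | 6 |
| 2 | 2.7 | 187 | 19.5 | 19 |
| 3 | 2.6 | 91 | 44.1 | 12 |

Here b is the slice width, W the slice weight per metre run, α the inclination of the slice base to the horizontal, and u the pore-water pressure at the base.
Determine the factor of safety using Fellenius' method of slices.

FS = 0.63

Ordinary method of slices: FS = Σ[c'·Δl_i + (W_i cosα_i − u_i·Δl_i)·tanφ'] / Σ W_i sinα_i, with Δl_i = b_i / cosα_i.
Slice 1: Δl = 2.2/cos0.0° = 2.200 m; N'_1 = 69·cos0.0° − 6·2.200 = 55.8; c'Δl = 0.66; W sinα = 0.0
Slice 2: Δl = 2.7/cos19.5° = 2.864 m; N'_2 = 187·cos19.5° − 19·2.864 = 121.9; c'Δl = 0.86; W sinα = 62.4
Slice 3: Δl = 2.6/cos44.1° = 3.621 m; N'_3 = 91·cos44.1° − 12·3.621 = 21.9; c'Δl = 1.09; W sinα = 63.3
Σc'Δl = 2.6 kN/m; ΣN' = 199.6 kN/m; ΣW sinα = 125.7 kN/m
Resisting = 2.6 + 199.6·tan21.1° = 2.6 + 77.0 = 79.6 kN/m
FS = 79.6 / 125.7 = 0.633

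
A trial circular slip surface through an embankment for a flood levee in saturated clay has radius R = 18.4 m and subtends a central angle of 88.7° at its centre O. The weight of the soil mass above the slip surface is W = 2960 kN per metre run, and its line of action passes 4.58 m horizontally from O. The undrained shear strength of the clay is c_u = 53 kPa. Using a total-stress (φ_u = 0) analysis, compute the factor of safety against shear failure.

Taking moments about the centre O, the resisting moment is provided by the undrained shear strength acting along the arc:
Arc length L_a = R·θ = 18.4·(88.7°·π/180) = 18.4·1.5481 = 28.49 m
M_R = c_u·L_a·R = 53·28.49·18.4 = 27778.7 kN·m/m
M_D = W·d = 2960·4.58 = 13556.8 kN·m/m
FS = M_R / M_D = 27778.7 / 13556.8 = 2.049

FS = 2.05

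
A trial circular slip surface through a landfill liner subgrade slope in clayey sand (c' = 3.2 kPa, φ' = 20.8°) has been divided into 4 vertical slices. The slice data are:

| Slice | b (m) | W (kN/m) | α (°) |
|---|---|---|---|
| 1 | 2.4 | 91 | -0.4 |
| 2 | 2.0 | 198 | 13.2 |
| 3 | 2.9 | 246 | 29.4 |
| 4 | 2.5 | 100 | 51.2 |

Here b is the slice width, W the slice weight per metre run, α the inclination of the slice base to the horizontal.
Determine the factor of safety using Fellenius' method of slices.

FS = 1.03

Ordinary method of slices: FS = Σ[c'·Δl_i + (W_i cosα_i)·tanφ'] / Σ W_i sinα_i, with Δl_i = b_i / cosα_i.
Slice 1: Δl = 2.4/cos(-0.4°) = 2.400 m; N'_1 = 91·cos(-0.4°) = 91.0; c'Δl = 7.68; W sinα = -0.6
Slice 2: Δl = 2.0/cos13.2° = 2.054 m; N'_2 = 198·cos13.2° = 192.8; c'Δl = 6.57; W sinα = 45.2
Slice 3: Δl = 2.9/cos29.4° = 3.329 m; N'_3 = 246·cos29.4° = 214.3; c'Δl = 10.65; W sinα = 120.8
Slice 4: Δl = 2.5/cos51.2° = 3.990 m; N'_4 = 100·cos51.2° = 62.7; c'Δl = 12.77; W sinα = 77.9
Σc'Δl = 37.7 kN/m; ΣN' = 560.7 kN/m; ΣW sinα = 243.3 kN/m
Resisting = 37.7 + 560.7·tan20.8° = 37.7 + 213.0 = 250.7 kN/m
FS = 250.7 / 243.3 = 1.030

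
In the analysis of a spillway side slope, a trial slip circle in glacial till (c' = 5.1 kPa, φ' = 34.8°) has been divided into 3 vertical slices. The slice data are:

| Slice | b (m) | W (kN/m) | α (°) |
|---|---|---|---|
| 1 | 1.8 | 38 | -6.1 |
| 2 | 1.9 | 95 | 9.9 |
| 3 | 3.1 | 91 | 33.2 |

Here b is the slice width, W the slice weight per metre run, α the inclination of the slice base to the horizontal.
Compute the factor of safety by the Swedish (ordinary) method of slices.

FS = 2.93

Ordinary method of slices: FS = Σ[c'·Δl_i + (W_i cosα_i)·tanφ'] / Σ W_i sinα_i, with Δl_i = b_i / cosα_i.
Slice 1: Δl = 1.8/cos(-6.1°) = 1.810 m; N'_1 = 38·cos(-6.1°) = 37.8; c'Δl = 9.23; W sinα = -4.0
Slice 2: Δl = 1.9/cos9.9° = 1.929 m; N'_2 = 95·cos9.9° = 93.6; c'Δl = 9.84; W sinα = 16.3
Slice 3: Δl = 3.1/cos33.2° = 3.705 m; N'_3 = 91·cos33.2° = 76.1; c'Δl = 18.89; W sinα = 49.8
Σc'Δl = 38.0 kN/m; ΣN' = 207.5 kN/m; ΣW sinα = 62.1 kN/m
Resisting = 38.0 + 207.5·tan34.8° = 38.0 + 144.2 = 182.2 kN/m
FS = 182.2 / 62.1 = 2.933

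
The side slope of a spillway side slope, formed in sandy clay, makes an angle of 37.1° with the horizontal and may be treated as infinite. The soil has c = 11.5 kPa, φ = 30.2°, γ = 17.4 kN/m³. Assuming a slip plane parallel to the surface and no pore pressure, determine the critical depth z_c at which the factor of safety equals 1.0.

z_c = 5.96 m

Setting FS = 1.00 in FS = [c + γz cos²β tanφ] / [γz sinβ cosβ] and solving for z:
z = c / [γ cosβ (FS·sinβ − cosβ·tanφ)]
  = 11.5 / [17.4·cos37.1°·(1.00·sin37.1° − cos37.1°·tan30.2°)]
  = 11.5 / [17.4·0.7976·(1.00·0.6032 − 0.7976·0.5820)]
  = 11.5 / 1.9291 = 5.961 m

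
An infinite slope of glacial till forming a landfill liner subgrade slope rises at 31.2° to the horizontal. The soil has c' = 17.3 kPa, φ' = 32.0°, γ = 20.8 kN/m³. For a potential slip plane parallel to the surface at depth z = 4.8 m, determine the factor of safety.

FS = 1.42

For an infinite slope with a slip plane parallel to the surface (no pore pressure): FS = [c' + γz cos²β tanφ'] / [γz sinβ cosβ].
γz = 20.8·4.8 = 99.84 kN/m²
Numerator = 17.3 + 99.84·cos²31.2°·tan32.0° = 17.3 + 99.84·0.7316·0.6249 = 62.945 kPa
Denominator = 99.84·sin31.2°·cos31.2° = 99.84·0.5180·0.8554 = 44.239 kPa
FS = 62.945 / 44.239 = 1.423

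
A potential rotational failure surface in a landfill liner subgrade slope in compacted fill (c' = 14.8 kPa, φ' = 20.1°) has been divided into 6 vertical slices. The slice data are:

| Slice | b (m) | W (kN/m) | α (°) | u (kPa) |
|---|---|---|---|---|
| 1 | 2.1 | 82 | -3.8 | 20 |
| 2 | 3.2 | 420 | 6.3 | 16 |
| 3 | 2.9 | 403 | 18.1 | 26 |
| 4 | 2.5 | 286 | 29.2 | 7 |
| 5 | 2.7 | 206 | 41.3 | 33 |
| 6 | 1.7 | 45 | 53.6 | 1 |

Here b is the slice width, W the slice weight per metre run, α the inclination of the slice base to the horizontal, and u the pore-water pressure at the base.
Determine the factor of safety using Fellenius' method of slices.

Ordinary method of slices: FS = Σ[c'·Δl_i + (W_i cosα_i − u_i·Δl_i)·tanφ'] / Σ W_i sinα_i, with Δl_i = b_i / cosα_i.
Slice 1: Δl = 2.1/cos(-3.8°) = 2.105 m; N'_1 = 82·cos(-3.8°) − 20·2.105 = 39.7; c'Δl = 31.15; W sinα = -5.4
Slice 2: Δl = 3.2/cos6.3° = 3.219 m; N'_2 = 420·cos6.3° − 16·3.219 = 366.0; c'Δl = 47.65; W sinα = 46.1
Slice 3: Δl = 2.9/cos18.1° = 3.051 m; N'_3 = 403·cos18.1° − 26·3.051 = 303.7; c'Δl = 45.15; W sinα = 125.2
Slice 4: Δl = 2.5/cos29.2° = 2.864 m; N'_4 = 286·cos29.2° − 7·2.864 = 229.6; c'Δl = 42.39; W sinα = 139.5
Slice 5: Δl = 2.7/cos41.3° = 3.594 m; N'_5 = 206·cos41.3° − 33·3.594 = 36.2; c'Δl = 53.19; W sinα = 136.0
Slice 6: Δl = 1.7/cos53.6° = 2.865 m; N'_6 = 45·cos53.6° − 1·2.865 = 23.8; c'Δl = 42.40; W sinα = 36.2
Σc'Δl = 261.9 kN/m; ΣN' = 999.0 kN/m; ΣW sinα = 477.6 kN/m
Resisting = 261.9 + 999.0·tan20.1° = 261.9 + 365.6 = 627.5 kN/m
FS = 627.5 / 477.6 = 1.314

FS = 1.31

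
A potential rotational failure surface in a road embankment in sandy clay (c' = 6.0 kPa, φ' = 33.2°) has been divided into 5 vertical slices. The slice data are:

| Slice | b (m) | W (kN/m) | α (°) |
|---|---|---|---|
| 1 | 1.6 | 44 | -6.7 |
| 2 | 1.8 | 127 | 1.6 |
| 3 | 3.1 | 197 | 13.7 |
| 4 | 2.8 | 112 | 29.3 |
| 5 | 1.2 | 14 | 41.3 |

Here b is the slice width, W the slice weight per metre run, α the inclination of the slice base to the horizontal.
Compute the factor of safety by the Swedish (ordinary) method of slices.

Ordinary method of slices: FS = Σ[c'·Δl_i + (W_i cosα_i)·tanφ'] / Σ W_i sinα_i, with Δl_i = b_i / cosα_i.
Slice 1: Δl = 1.6/cos(-6.7°) = 1.611 m; N'_1 = 44·cos(-6.7°) = 43.7; c'Δl = 9.67; W sinα = -5.1
Slice 2: Δl = 1.8/cos1.6° = 1.801 m; N'_2 = 127·cos1.6° = 127.0; c'Δl = 10.80; W sinα = 3.5
Slice 3: Δl = 3.1/cos13.7° = 3.191 m; N'_3 = 197·cos13.7° = 191.4; c'Δl = 19.14; W sinα = 46.7
Slice 4: Δl = 2.8/cos29.3° = 3.211 m; N'_4 = 112·cos29.3° = 97.7; c'Δl = 19.26; W sinα = 54.8
Slice 5: Δl = 1.2/cos41.3° = 1.597 m; N'_5 = 14·cos41.3° = 10.5; c'Δl = 9.58; W sinα = 9.2
Σc'Δl = 68.5 kN/m; ΣN' = 470.2 kN/m; ΣW sinα = 109.1 kN/m
Resisting = 68.5 + 470.2·tan33.2° = 68.5 + 307.7 = 376.2 kN/m
FS = 376.2 / 109.1 = 3.447

FS = 3.45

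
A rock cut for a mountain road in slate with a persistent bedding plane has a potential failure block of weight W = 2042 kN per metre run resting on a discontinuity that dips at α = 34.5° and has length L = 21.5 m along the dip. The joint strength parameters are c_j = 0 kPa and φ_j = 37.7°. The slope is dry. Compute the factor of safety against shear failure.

FS = 1.12

Resolving the block weight along and normal to the plane and applying the Mohr–Coulomb strength on the joint:
N' = W cosα = 2042·cos34.5° = 1682.9 kN/m
Driving force T = W sinα = 2042·sin34.5° = 1156.6 kN/m
Resisting force R = c_j·L + N'·tanφ_j = 0·21.5 + 1682.9·tan37.7° = 0.0 + 1300.7 = 1300.7 kN/m
FS = R / T = 1300.7 / 1156.6 = 1.125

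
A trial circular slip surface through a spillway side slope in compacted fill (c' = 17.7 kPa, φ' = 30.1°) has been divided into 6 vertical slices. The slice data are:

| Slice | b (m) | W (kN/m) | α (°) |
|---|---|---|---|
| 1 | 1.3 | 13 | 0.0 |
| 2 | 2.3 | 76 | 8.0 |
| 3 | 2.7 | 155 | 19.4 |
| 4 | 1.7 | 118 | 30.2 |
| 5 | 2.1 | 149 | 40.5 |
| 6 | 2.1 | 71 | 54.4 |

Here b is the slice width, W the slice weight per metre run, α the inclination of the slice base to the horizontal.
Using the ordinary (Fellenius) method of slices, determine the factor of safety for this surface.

FS = 1.98

Ordinary method of slices: FS = Σ[c'·Δl_i + (W_i cosα_i)·tanφ'] / Σ W_i sinα_i, with Δl_i = b_i / cosα_i.
Slice 1: Δl = 1.3/cos0.0° = 1.300 m; N'_1 = 13·cos0.0° = 13.0; c'Δl = 23.01; W sinα = 0.0
Slice 2: Δl = 2.3/cos8.0° = 2.323 m; N'_2 = 76·cos8.0° = 75.3; c'Δl = 41.11; W sinα = 10.6
Slice 3: Δl = 2.7/cos19.4° = 2.863 m; N'_3 = 155·cos19.4° = 146.2; c'Δl = 50.67; W sinα = 51.5
Slice 4: Δl = 1.7/cos30.2° = 1.967 m; N'_4 = 118·cos30.2° = 102.0; c'Δl = 34.82; W sinα = 59.4
Slice 5: Δl = 2.1/cos40.5° = 2.762 m; N'_5 = 149·cos40.5° = 113.3; c'Δl = 48.88; W sinα = 96.8
Slice 6: Δl = 2.1/cos54.4° = 3.607 m; N'_6 = 71·cos54.4° = 41.3; c'Δl = 63.85; W sinα = 57.7
Σc'Δl = 262.3 kN/m; ΣN' = 491.1 kN/m; ΣW sinα = 275.9 kN/m
Resisting = 262.3 + 491.1·tan30.1° = 262.3 + 284.7 = 547.0 kN/m
FS = 547.0 / 275.9 = 1.982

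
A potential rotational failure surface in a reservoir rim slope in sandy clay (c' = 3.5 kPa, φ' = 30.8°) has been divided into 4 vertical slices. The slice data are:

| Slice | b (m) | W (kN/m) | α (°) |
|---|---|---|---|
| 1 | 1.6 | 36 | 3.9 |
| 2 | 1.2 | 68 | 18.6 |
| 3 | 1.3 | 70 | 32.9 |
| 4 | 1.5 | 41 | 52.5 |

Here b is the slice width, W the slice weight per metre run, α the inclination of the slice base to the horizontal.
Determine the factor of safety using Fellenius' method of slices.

Ordinary method of slices: FS = Σ[c'·Δl_i + (W_i cosα_i)·tanφ'] / Σ W_i sinα_i, with Δl_i = b_i / cosα_i.
Slice 1: Δl = 1.6/cos3.9° = 1.604 m; N'_1 = 36·cos3.9° = 35.9; c'Δl = 5.61; W sinα = 2.4
Slice 2: Δl = 1.2/cos18.6° = 1.266 m; N'_2 = 68·cos18.6° = 64.4; c'Δl = 4.43; W sinα = 21.7
Slice 3: Δl = 1.3/cos32.9° = 1.548 m; N'_3 = 70·cos32.9° = 58.8; c'Δl = 5.42; W sinα = 38.0
Slice 4: Δl = 1.5/cos52.5° = 2.464 m; N'_4 = 41·cos52.5° = 25.0; c'Δl = 8.62; W sinα = 32.5
Σc'Δl = 24.1 kN/m; ΣN' = 184.1 kN/m; ΣW sinα = 94.7 kN/m
Resisting = 24.1 + 184.1·tan30.8° = 24.1 + 109.7 = 133.8 kN/m
FS = 133.8 / 94.7 = 1.413

FS = 1.41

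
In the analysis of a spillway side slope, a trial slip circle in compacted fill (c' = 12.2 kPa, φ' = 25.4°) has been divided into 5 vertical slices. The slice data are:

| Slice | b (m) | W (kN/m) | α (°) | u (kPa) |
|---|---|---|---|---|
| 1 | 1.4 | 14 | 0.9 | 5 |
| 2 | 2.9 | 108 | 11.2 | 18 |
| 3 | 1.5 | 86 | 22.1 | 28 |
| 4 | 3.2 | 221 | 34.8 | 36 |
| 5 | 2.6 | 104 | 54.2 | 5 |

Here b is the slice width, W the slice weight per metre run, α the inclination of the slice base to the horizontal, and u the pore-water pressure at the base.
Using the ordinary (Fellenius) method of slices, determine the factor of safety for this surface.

Ordinary method of slices: FS = Σ[c'·Δl_i + (W_i cosα_i − u_i·Δl_i)·tanφ'] / Σ W_i sinα_i, with Δl_i = b_i / cosα_i.
Slice 1: Δl = 1.4/cos0.9° = 1.400 m; N'_1 = 14·cos0.9° − 5·1.400 = 7.0; c'Δl = 17.08; W sinα = 0.2
Slice 2: Δl = 2.9/cos11.2° = 2.956 m; N'_2 = 108·cos11.2° − 18·2.956 = 52.7; c'Δl = 36.07; W sinα = 21.0
Slice 3: Δl = 1.5/cos22.1° = 1.619 m; N'_3 = 86·cos22.1° − 28·1.619 = 34.4; c'Δl = 19.75; W sinα = 32.4
Slice 4: Δl = 3.2/cos34.8° = 3.897 m; N'_4 = 221·cos34.8° − 36·3.897 = 41.2; c'Δl = 47.54; W sinα = 126.1
Slice 5: Δl = 2.6/cos54.2° = 4.445 m; N'_5 = 104·cos54.2° − 5·4.445 = 38.6; c'Δl = 54.23; W sinα = 84.4
Σc'Δl = 174.7 kN/m; ΣN' = 173.9 kN/m; ΣW sinα = 264.0 kN/m
Resisting = 174.7 + 173.9·tan25.4° = 174.7 + 82.6 = 257.2 kN/m
FS = 257.2 / 264.0 = 0.974

FS = 0.97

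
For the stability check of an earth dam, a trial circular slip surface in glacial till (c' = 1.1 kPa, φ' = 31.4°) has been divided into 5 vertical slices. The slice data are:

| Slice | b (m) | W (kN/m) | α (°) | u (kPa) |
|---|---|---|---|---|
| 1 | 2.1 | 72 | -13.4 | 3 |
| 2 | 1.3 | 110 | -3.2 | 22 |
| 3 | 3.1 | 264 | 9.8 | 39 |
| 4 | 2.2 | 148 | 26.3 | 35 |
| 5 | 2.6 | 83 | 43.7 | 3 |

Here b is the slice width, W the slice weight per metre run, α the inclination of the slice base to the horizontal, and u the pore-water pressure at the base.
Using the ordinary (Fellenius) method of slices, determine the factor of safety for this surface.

FS = 1.69

Ordinary method of slices: FS = Σ[c'·Δl_i + (W_i cosα_i − u_i·Δl_i)·tanφ'] / Σ W_i sinα_i, with Δl_i = b_i / cosα_i.
Slice 1: Δl = 2.1/cos(-13.4°) = 2.159 m; N'_1 = 72·cos(-13.4°) − 3·2.159 = 63.6; c'Δl = 2.37; W sinα = -16.7
Slice 2: Δl = 1.3/cos(-3.2°) = 1.302 m; N'_2 = 110·cos(-3.2°) − 22·1.302 = 81.2; c'Δl = 1.43; W sinα = -6.1
Slice 3: Δl = 3.1/cos9.8° = 3.146 m; N'_3 = 264·cos9.8° − 39·3.146 = 137.5; c'Δl = 3.46; W sinα = 44.9
Slice 4: Δl = 2.2/cos26.3° = 2.454 m; N'_4 = 148·cos26.3° − 35·2.454 = 46.8; c'Δl = 2.70; W sinα = 65.6
Slice 5: Δl = 2.6/cos43.7° = 3.596 m; N'_5 = 83·cos43.7° − 3·3.596 = 49.2; c'Δl = 3.96; W sinα = 57.3
Σc'Δl = 13.9 kN/m; ΣN' = 378.2 kN/m; ΣW sinα = 145.0 kN/m
Resisting = 13.9 + 378.2·tan31.4° = 13.9 + 230.9 = 244.8 kN/m
FS = 244.8 / 145.0 = 1.688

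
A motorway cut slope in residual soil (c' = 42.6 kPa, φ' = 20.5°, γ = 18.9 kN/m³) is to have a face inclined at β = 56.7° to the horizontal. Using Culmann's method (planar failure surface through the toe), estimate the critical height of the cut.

Culmann's analysis gives the critical failure plane at α_cr = (β + φ')/2 = (56.7 + 20.5)/2 = 38.6°, and the critical height
H_c = (4c'/γ) · sinβ cosφ' / [1 − cos(β − φ')]
    = (4·42.6/18.9) · sin56.7°·cos20.5° / [1 − cos(36.2°)]
    = 9.016 · 0.8358·0.9367 / [1 − 0.8070]
    = 9.016 · 0.7829 / 0.1930
    = 36.56 m

H_c = 36.56 m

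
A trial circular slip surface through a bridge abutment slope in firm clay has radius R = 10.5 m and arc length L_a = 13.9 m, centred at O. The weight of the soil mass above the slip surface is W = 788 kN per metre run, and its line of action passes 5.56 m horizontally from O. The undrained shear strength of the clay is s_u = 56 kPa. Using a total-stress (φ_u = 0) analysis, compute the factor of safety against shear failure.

FS = 1.87

Taking moments about the centre O, the resisting moment is provided by the undrained shear strength acting along the arc:
M_R = s_u·L_a·R = 56·13.90·10.5 = 8173.2 kN·m/m
M_D = W·d = 788·5.56 = 4381.3 kN·m/m
FS = M_R / M_D = 8173.2 / 4381.3 = 1.865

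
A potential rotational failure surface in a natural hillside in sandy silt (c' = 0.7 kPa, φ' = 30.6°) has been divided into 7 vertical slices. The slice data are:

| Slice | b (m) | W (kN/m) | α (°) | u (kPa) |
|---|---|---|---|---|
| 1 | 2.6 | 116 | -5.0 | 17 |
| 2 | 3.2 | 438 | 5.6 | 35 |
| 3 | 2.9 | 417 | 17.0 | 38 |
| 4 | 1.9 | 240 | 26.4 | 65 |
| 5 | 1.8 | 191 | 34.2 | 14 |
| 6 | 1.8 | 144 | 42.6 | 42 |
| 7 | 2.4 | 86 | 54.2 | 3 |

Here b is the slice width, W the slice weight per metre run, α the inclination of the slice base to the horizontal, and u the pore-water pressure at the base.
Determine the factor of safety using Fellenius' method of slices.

Ordinary method of slices: FS = Σ[c'·Δl_i + (W_i cosα_i − u_i·Δl_i)·tanφ'] / Σ W_i sinα_i, with Δl_i = b_i / cosα_i.
Slice 1: Δl = 2.6/cos(-5.0°) = 2.610 m; N'_1 = 116·cos(-5.0°) − 17·2.610 = 71.2; c'Δl = 1.83; W sinα = -10.1
Slice 2: Δl = 3.2/cos5.6° = 3.215 m; N'_2 = 438·cos5.6° − 35·3.215 = 323.4; c'Δl = 2.25; W sinα = 42.7
Slice 3: Δl = 2.9/cos17.0° = 3.033 m; N'_3 = 417·cos17.0° − 38·3.033 = 283.5; c'Δl = 2.12; W sinα = 121.9
Slice 4: Δl = 1.9/cos26.4° = 2.121 m; N'_4 = 240·cos26.4° − 65·2.121 = 77.1; c'Δl = 1.48; W sinα = 106.7
Slice 5: Δl = 1.8/cos34.2° = 2.176 m; N'_5 = 191·cos34.2° − 14·2.176 = 127.5; c'Δl = 1.52; W sinα = 107.4
Slice 6: Δl = 1.8/cos42.6° = 2.445 m; N'_6 = 144·cos42.6° − 42·2.445 = 3.3; c'Δl = 1.71; W sinα = 97.5
Slice 7: Δl = 2.4/cos54.2° = 4.103 m; N'_7 = 86·cos54.2° − 3·4.103 = 38.0; c'Δl = 2.87; W sinα = 69.8
Σc'Δl = 13.8 kN/m; ΣN' = 924.0 kN/m; ΣW sinα = 535.8 kN/m
Resisting = 13.8 + 924.0·tan30.6° = 13.8 + 546.4 = 560.2 kN/m
FS = 560.2 / 535.8 = 1.046

FS = 1.05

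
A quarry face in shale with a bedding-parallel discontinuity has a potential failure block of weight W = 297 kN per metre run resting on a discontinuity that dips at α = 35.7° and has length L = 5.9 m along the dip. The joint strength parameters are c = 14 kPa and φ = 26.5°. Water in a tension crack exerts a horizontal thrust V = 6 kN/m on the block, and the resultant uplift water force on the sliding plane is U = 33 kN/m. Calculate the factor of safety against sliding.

FS = 1.04

Resolving the block weight along and normal to the plane and applying the Mohr–Coulomb strength on the joint:
N' = W cosα − U − V sinα = 297·cos35.7° − 33 − 6·sin35.7° = 204.7 kN/m
Driving force T = W sinα + V cosα = 297·sin35.7° + 6·cos35.7° = 178.2 kN/m
Resisting force R = c·L + N'·tanφ = 14·5.9 + 204.7·tan26.5° = 82.6 + 102.1 = 184.7 kN/m
FS = R / T = 184.7 / 178.2 = 1.036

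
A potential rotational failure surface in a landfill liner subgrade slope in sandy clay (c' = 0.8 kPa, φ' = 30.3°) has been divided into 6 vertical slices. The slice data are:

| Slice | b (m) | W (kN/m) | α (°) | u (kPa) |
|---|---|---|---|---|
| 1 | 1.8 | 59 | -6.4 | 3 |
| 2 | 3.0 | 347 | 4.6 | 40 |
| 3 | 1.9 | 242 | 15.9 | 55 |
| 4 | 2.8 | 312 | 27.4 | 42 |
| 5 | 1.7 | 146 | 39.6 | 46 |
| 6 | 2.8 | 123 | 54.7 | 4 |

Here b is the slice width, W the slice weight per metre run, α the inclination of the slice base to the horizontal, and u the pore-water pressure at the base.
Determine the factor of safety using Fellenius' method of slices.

Ordinary method of slices: FS = Σ[c'·Δl_i + (W_i cosα_i − u_i·Δl_i)·tanφ'] / Σ W_i sinα_i, with Δl_i = b_i / cosα_i.
Slice 1: Δl = 1.8/cos(-6.4°) = 1.811 m; N'_1 = 59·cos(-6.4°) − 3·1.811 = 53.2; c'Δl = 1.45; W sinα = -6.6
Slice 2: Δl = 3.0/cos4.6° = 3.010 m; N'_2 = 347·cos4.6° − 40·3.010 = 225.5; c'Δl = 2.41; W sinα = 27.8
Slice 3: Δl = 1.9/cos15.9° = 1.976 m; N'_3 = 242·cos15.9° − 55·1.976 = 124.1; c'Δl = 1.58; W sinα = 66.3
Slice 4: Δl = 2.8/cos27.4° = 3.154 m; N'_4 = 312·cos27.4° − 42·3.154 = 144.5; c'Δl = 2.52; W sinα = 143.6
Slice 5: Δl = 1.7/cos39.6° = 2.206 m; N'_5 = 146·cos39.6° − 46·2.206 = 11.0; c'Δl = 1.77; W sinα = 93.1
Slice 6: Δl = 2.8/cos54.7° = 4.845 m; N'_6 = 123·cos54.7° − 4·4.845 = 51.7; c'Δl = 3.88; W sinα = 100.4
Σc'Δl = 13.6 kN/m; ΣN' = 610.0 kN/m; ΣW sinα = 424.6 kN/m
Resisting = 13.6 + 610.0·tan30.3° = 13.6 + 356.5 = 370.1 kN/m
FS = 370.1 / 424.6 = 0.872

FS = 0.87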